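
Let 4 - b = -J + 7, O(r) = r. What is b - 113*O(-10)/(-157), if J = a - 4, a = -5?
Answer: -3014/157 ≈ -19.197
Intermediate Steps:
J = -9 (J = -5 - 4 = -9)
b = -12 (b = 4 - (-1*(-9) + 7) = 4 - (9 + 7) = 4 - 1*16 = 4 - 16 = -12)
b - 113*O(-10)/(-157) = -12 - (-1130)/(-157) = -12 - (-1130)*(-1)/157 = -12 - 113*10/157 = -12 - 1130/157 = -3014/157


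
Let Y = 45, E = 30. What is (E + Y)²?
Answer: 5625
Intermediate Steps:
(E + Y)² = (30 + 45)² = 75² = 5625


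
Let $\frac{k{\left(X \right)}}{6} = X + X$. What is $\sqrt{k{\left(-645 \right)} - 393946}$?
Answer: $i \sqrt{401686} \approx 633.79 i$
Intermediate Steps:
$k{\left(X \right)} = 12 X$ ($k{\left(X \right)} = 6 \left(X + X\right) = 6 \cdot 2 X = 12 X$)
$\sqrt{k{\left(-645 \right)} - 393946} = \sqrt{12 \left(-645\right) - 393946} = \sqrt{-7740 - 393946} = \sqrt{-401686} = i \sqrt{401686}$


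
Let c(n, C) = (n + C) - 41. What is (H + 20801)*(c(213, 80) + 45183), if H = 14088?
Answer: 1585181715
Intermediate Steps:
c(n, C) = -41 + C + n (c(n, C) = (C + n) - 41 = -41 + C + n)
(H + 20801)*(c(213, 80) + 45183) = (14088 + 20801)*((-41 + 80 + 213) + 45183) = 34889*(252 + 45183) = 34889*45435 = 1585181715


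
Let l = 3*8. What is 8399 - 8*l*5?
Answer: 7439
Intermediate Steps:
l = 24
8399 - 8*l*5 = 8399 - 8*24*5 = 8399 - 192*5 = 8399 - 1*960 = 8399 - 960 = 7439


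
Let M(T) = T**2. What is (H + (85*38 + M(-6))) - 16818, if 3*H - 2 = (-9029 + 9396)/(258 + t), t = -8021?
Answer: -105199123/7763 ≈ -13551.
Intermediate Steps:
H = 5053/7763 (H = 2/3 + ((-9029 + 9396)/(258 - 8021))/3 = 2/3 + (367/(-7763))/3 = 2/3 + (367*(-1/7763))/3 = 2/3 + (1/3)*(-367/7763) = 2/3 - 367/23289 = 5053/7763 ≈ 0.65091)
(H + (85*38 + M(-6))) - 16818 = (5053/7763 + (85*38 + (-6)**2)) - 16818 = (5053/7763 + (3230 + 36)) - 16818 = (5053/7763 + 3266) - 16818 = 25359011/7763 - 16818 = -105199123/7763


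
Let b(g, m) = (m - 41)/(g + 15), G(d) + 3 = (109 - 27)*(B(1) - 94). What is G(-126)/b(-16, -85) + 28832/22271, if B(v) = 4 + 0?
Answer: -53597987/935382 ≈ -57.301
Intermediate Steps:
B(v) = 4
G(d) = -7383 (G(d) = -3 + (109 - 27)*(4 - 94) = -3 + 82*(-90) = -3 - 7380 = -7383)
b(g, m) = (-41 + m)/(15 + g)
G(-126)/b(-16, -85) + 28832/22271 = -7383*(15 - 16)/(-41 - 85) + 28832/22271 = -7383/(-126/(-1)) + 28832*(1/22271) = -7383/((-1*(-126))) + 28832/22271 = -7383/126 + 28832/22271 = -7383*1/126 + 28832/22271 = -2461/42 + 28832/22271 = -53597987/935382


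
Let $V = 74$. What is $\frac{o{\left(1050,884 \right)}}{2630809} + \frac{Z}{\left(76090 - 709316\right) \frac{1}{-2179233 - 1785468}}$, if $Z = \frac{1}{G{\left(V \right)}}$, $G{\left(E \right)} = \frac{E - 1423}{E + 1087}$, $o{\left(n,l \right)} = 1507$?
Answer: $- \frac{113162369191733}{21002753216038} \approx -5.388$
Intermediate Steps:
$G{\left(E \right)} = \frac{-1423 + E}{1087 + E}$
$Z = - \frac{1161}{1349}$ ($Z = \frac{1}{\frac{1}{1087 + 74} \left(-1423 + 74\right)} = \frac{1}{\frac{1}{1161} \left(-1349\right)} = \frac{1}{- \frac{1349}{1161}} = - \frac{1161}{1349} \approx -0.86064$)
$\frac{o{\left(1050,884 \right)}}{2630809} + \frac{Z}{\left(76090 - 709316\right) \frac{1}{-2179233 - 1785468}} = \frac{1507}{2630809} - \frac{1161}{1349 \frac{76090 - 709316}{-2179233 - 1785468}} = 1507 \cdot \frac{1}{2630809} - \frac{1161}{1349 \left(- \frac{633226}{-3964701}\right)} = \frac{1507}{2630809} - \frac{1161}{1349 \left(\left(-633226\right) \left(- \frac{1}{3964701}\right)\right)} = \frac{1507}{2630809} - \frac{1161}{1349 \cdot \frac{633226}{3964701}} = \frac{1507}{2630809} - \frac{4603017861}{854221874} = - \frac{113162369191733}{21002753216038}$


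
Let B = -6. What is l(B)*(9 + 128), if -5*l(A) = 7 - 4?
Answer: -411/5 ≈ -82.200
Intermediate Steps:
l(A) = -3/5 (l(A) = -(7 - 4)/5 = -1/5*3 = -3/5)
l(B)*(9 + 128) = -3*(9 + 128)/5 = -3/5*137 = -411/5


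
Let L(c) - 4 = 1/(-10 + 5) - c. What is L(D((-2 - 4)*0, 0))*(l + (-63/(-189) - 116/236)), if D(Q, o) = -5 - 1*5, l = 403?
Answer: 1639969/295 ≈ 5559.2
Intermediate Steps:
D(Q, o) = -10 (D(Q, o) = -5 - 5 = -10)
L(c) = 19/5 - c (L(c) = 4 + (1/(-10 + 5) - c) = 4 + (1/(-5) - c) = 4 + (-⅕ - c) = 19/5 - c)
L(D((-2 - 4)*0, 0))*(l + (-63/(-189) - 116/236)) = (19/5 - 1*(-10))*(403 + (-63/(-189) - 116/236)) = (19/5 + 10)*(403 + (-63*(-1/189) - 116*1/236)) = 69*(403 + (⅓ - 29/59))/5 = 69*(403 - 28/177)/5 = (69/5)*(71303/177) = 1639969/295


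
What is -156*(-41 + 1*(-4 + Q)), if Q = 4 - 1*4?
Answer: 7020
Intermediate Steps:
Q = 0 (Q = 4 - 4 = 0)
-156*(-41 + 1*(-4 + Q)) = -156*(-41 + 1*(-4 + 0)) = -156*(-41 + 1*(-4)) = -156*(-41 - 4) = -156*(-45) = 7020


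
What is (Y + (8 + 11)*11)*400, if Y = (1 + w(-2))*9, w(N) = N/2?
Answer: 83600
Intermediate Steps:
w(N) = N/2 (w(N) = N*(½) = N/2)
Y = 0 (Y = (1 + (½)*(-2))*9 = (1 - 1)*9 = 0*9 = 0)
(Y + (8 + 11)*11)*400 = (0 + (8 + 11)*11)*400 = (0 + 19*11)*400 = (0 + 209)*400 = 209*400 = 83600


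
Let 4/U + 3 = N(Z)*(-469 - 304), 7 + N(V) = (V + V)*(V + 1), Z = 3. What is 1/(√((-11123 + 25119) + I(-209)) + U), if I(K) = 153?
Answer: 3286/152778015603 + 10797796*√14149/152778015603 ≈ 0.0084070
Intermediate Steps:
N(V) = -7 + 2*V*(1 + V) (N(V) = -7 + (V + V)*(V + 1) = -7 + (2*V)*(1 + V) = -7 + 2*V*(1 + V))
U = -1/3286 (U = 4/(-3 + (-7 + 2*3 + 2*3²)*(-469 - 304)) = 4/(-3 + (-7 + 6 + 2*9)*(-773)) = 4/(-3 + (-7 + 6 + 18)*(-773)) = 4/(-3 + 17*(-773)) = 4/(-3 - 13141) = 4/(-13144) = 4*(-1/13144) = -1/3286 ≈ -0.00030432)
1/(√((-11123 + 25119) + I(-209)) + U) = 1/(√((-11123 + 25119) + 153) - 1/3286) = 1/(√(13996 + 153) - 1/3286) = 1/(√14149 - 1/3286) = 1/(-1/3286 + √14149)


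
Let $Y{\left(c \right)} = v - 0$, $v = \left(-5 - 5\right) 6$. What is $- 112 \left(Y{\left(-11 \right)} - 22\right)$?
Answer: $9184$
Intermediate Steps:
$v = -60$ ($v = \left(-10\right) 6 = -60$)
$Y{\left(c \right)} = -60$ ($Y{\left(c \right)} = -60 - 0 = -60 + 0 = -60$)
$- 112 \left(Y{\left(-11 \right)} - 22\right) = - 112 \left(-60 - 22\right) = \left(-112\right) \left(-82\right) = 9184$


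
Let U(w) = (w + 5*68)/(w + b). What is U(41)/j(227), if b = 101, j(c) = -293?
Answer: -381/41606 ≈ -0.0091573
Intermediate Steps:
U(w) = (340 + w)/(101 + w) (U(w) = (w + 5*68)/(w + 101) = (w + 340)/(101 + w) = (340 + w)/(101 + w))
U(41)/j(227) = ((340 + 41)/(101 + 41))/(-293) = (381/142)*(-1/293) = -381/41606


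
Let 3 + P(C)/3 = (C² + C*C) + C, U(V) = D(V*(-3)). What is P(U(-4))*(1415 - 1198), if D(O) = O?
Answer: 193347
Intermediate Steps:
U(V) = -3*V (U(V) = V*(-3) = -3*V)
P(C) = -9 + 3*C + 6*C² (P(C) = -9 + 3*((C² + C*C) + C) = -9 + 3*((C² + C²) + C) = -9 + 3*(2*C² + C) = -9 + 3*(C + 2*C²) = -9 + (3*C + 6*C²) = -9 + 3*C + 6*C²)
P(U(-4))*(1415 - 1198) = (-9 + 3*(-3*(-4)) + 6*(-3*(-4))²)*(1415 - 1198) = (-9 + 3*12 + 6*12²)*217 = (-9 + 36 + 6*144)*217 = (-9 + 36 + 864)*217 = 891*217 = 193347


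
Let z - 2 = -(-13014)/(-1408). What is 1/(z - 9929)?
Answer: -704/6995115 ≈ -0.00010064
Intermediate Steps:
z = -5099/704 (z = 2 - (-13014)/(-1408) = 2 - (-13014)*(-1)/1408 = 2 - 18*723/1408 = 2 - 6507/704 = -5099/704 ≈ -7.2429)
1/(z - 9929) = 1/(-5099/704 - 9929) = 1/(-6995115/704) = -704/6995115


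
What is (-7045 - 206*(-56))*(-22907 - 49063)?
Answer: -323217270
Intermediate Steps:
(-7045 - 206*(-56))*(-22907 - 49063) = (-7045 + 11536)*(-71970) = 4491*(-71970) = -323217270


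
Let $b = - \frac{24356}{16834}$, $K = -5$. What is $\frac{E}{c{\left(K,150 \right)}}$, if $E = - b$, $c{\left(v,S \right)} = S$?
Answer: $\frac{6089}{631275} \approx 0.0096456$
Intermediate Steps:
$b = - \frac{12178}{8417}$ ($b = \left(-24356\right) \frac{1}{16834} = - \frac{12178}{8417} \approx -1.4468$)
$E = \frac{12178}{8417}$ ($E = \left(-1\right) \left(- \frac{12178}{8417}\right) = \frac{12178}{8417} \approx 1.4468$)
$\frac{E}{c{\left(K,150 \right)}} = \frac{12178}{8417 \cdot 150} = \frac{12178}{8417} \cdot \frac{1}{150} = \frac{6089}{631275}$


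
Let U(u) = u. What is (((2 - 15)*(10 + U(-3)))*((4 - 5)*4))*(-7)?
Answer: -2548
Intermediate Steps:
(((2 - 15)*(10 + U(-3)))*((4 - 5)*4))*(-7) = (((2 - 15)*(10 - 3))*((4 - 5)*4))*(-7) = ((-13*7)*(-1*4))*(-7) = -91*(-4)*(-7) = 364*(-7) = -2548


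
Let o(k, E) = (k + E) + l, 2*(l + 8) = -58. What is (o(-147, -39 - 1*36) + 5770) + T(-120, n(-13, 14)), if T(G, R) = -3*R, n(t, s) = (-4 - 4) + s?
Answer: 5493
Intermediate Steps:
l = -37 (l = -8 + (½)*(-58) = -8 - 29 = -37)
n(t, s) = -8 + s
o(k, E) = -37 + E + k (o(k, E) = (k + E) - 37 = (E + k) - 37 = -37 + E + k)
(o(-147, -39 - 1*36) + 5770) + T(-120, n(-13, 14)) = ((-37 + (-39 - 1*36) - 147) + 5770) - 3*(-8 + 14) = ((-37 + (-39 - 36) - 147) + 5770) - 3*6 = ((-37 - 75 - 147) + 5770) - 18 = (-259 + 5770) - 18 = 5511 - 18 = 5493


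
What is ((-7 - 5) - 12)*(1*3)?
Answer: -72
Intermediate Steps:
((-7 - 5) - 12)*(1*3) = (-12 - 12)*3 = -24*3 = -72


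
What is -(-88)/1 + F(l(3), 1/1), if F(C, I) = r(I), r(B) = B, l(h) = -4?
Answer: 89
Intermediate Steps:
F(C, I) = I
-(-88)/1 + F(l(3), 1/1) = -(-88)/1 + 1/1 = -(-88) + 1 = -44*(-2) + 1 = 88 + 1 = 89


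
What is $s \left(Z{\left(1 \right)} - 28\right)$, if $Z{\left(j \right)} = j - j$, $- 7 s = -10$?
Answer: $-40$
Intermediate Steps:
$s = \frac{10}{7}$ ($s = \left(- \frac{1}{7}\right) \left(-10\right) = \frac{10}{7} \approx 1.4286$)
$Z{\left(j \right)} = 0$
$s \left(Z{\left(1 \right)} - 28\right) = \frac{10 \left(0 - 28\right)}{7} = \frac{10}{7} \left(-28\right) = -40$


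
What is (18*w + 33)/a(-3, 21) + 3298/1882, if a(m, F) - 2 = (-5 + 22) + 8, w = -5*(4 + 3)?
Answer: -172418/8469 ≈ -20.359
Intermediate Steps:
w = -35 (w = -5*7 = -35)
a(m, F) = 27 (a(m, F) = 2 + ((-5 + 22) + 8) = 2 + (17 + 8) = 2 + 25 = 27)
(18*w + 33)/a(-3, 21) + 3298/1882 = (18*(-35) + 33)/27 + 3298/1882 = (-630 + 33)*(1/27) + 3298*(1/1882) = -597*1/27 + 1649/941 = -199/9 + 1649/941 = -172418/8469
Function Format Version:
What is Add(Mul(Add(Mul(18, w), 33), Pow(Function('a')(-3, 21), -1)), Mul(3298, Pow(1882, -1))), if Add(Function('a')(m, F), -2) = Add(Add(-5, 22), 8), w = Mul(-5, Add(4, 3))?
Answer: Rational(-172418, 8469) ≈ -20.359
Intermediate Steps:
w = -35 (w = Mul(-5, 7) = -35)
Function('a')(m, F) = 27 (Function('a')(m, F) = Add(2, Add(Add(-5, 22), 8)) = Add(2, Add(17, 8)) = Add(2, 25) = 27)
Add(Mul(Add(Mul(18, w), 33), Pow(Function('a')(-3, 21), -1)), Mul(3298, Pow(1882, -1))) = Add(Mul(Add(Mul(18, -35), 33), Pow(27, -1)), Mul(3298, Pow(1882, -1))) = Add(Mul(Add(-630, 33), Rational(1, 27)), Mul(3298, Rational(1, 1882))) = Add(Mul(-597, Rational(1, 27)), Rational(1649, 941)) = Add(Rational(-199, 9), Rational(1649, 941)) = Rational(-172418, 8469)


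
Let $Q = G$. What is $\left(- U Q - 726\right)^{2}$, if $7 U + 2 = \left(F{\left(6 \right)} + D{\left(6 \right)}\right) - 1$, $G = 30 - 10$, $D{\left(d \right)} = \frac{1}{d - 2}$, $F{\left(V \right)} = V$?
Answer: $\frac{26491609}{49} \approx 5.4065 \cdot 10^{5}$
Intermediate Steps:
$D{\left(d \right)} = \frac{1}{-2 + d}$
$G = 20$
$U = \frac{13}{28}$ ($U = - \frac{2}{7} + \frac{\left(6 + \frac{1}{-2 + 6}\right) - 1}{7} = - \frac{2}{7} + \frac{\left(6 + \frac{1}{4}\right) - 1}{7} = - \frac{2}{7} + \frac{\frac{25}{4} - 1}{7} = - \frac{2}{7} + \frac{1}{7} \cdot \frac{21}{4} = - \frac{2}{7} + \frac{3}{4} = \frac{13}{28} \approx 0.46429$)
$Q = 20$
$\left(- U Q - 726\right)^{2} = \left(- \frac{13 \cdot 20}{28} - 726\right)^{2} = \left(\left(-1\right) \frac{65}{7} - 726\right)^{2} = \left(- \frac{65}{7} - 726\right)^{2} = \left(- \frac{5147}{7}\right)^{2} = \frac{26491609}{49}$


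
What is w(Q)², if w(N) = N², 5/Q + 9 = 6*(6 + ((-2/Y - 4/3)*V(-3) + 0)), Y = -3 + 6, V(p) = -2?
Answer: 625/6765201 ≈ 9.2385e-5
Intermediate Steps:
Y = 3
Q = 5/51 (Q = 5/(-9 + 6*(6 + ((-2/3 - 4/3)*(-2) + 0))) = 5/(-9 + 6*(6 + ((-2*⅓ - 4*⅓)*(-2) + 0))) = 5/(-9 + 6*(6 + ((-⅔ - 4/3)*(-2) + 0))) = 5/(-9 + 6*(6 + (-2*(-2) + 0))) = 5/(-9 + 6*(6 + (4 + 0))) = 5/(-9 + 6*(6 + 4)) = 5/(-9 + 6*10) = 5/(-9 + 60) = 5/51 ≈ 0.098039)
w(Q)² = ((5/51)²)² = (25/2601)² = 625/6765201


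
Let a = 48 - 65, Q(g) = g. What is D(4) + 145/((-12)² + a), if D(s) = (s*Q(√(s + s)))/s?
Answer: 145/127 + 2*√2 ≈ 3.9702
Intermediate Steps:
D(s) = √2*√s (D(s) = (s*√(s + s))/s = (s*√(2*s))/s = (s*(√2*√s))/s = (√2*s^(3/2))/s = √2*√s)
a = -17
D(4) + 145/((-12)² + a) = √2*√4 + 145/((-12)² - 17) = √2*2 + 145/(144 - 17) = 2*√2 + 145/127 = 145/127 + 2*√2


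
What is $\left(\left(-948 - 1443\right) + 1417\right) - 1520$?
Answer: $-2494$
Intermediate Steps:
$\left(\left(-948 - 1443\right) + 1417\right) - 1520 = \left(-2391 + 1417\right) - 1520 = -974 - 1520 = -2494$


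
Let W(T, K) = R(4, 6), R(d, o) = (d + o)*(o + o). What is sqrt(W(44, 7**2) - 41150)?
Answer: I*sqrt(41030) ≈ 202.56*I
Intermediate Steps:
R(d, o) = 2*o*(d + o) (R(d, o) = (d + o)*(2*o) = 2*o*(d + o))
W(T, K) = 120 (W(T, K) = 2*6*(4 + 6) = 2*6*10 = 120)
sqrt(W(44, 7**2) - 41150) = sqrt(120 - 41150) = sqrt(-41030) = I*sqrt(41030)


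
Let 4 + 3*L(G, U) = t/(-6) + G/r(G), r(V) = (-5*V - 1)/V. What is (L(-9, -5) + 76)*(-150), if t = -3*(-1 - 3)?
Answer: -246225/22 ≈ -11192.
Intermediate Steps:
t = 12 (t = -3*(-4) = 12)
r(V) = (-1 - 5*V)/V
L(G, U) = -2 + G/(3*(-5 - 1/G)) (L(G, U) = -4/3 + (12/(-6) + G/(-5 - 1/G))/3 = -4/3 + (12*(-⅙) + G/(-5 - 1/G))/3 = -4/3 + (-2 + G/(-5 - 1/G))/3 = -4/3 + (-⅔ + G/(3*(-5 - 1/G))) = -2 + G/(3*(-5 - 1/G)))
(L(-9, -5) + 76)*(-150) = ((-6 - 1*(-9)² - 30*(-9))/(3*(1 + 5*(-9))) + 76)*(-150) = ((-6 - 1*81 + 270)/(3*(1 - 45)) + 76)*(-150) = ((⅓)*(-6 - 81 + 270)/(-44) + 76)*(-150) = ((⅓)*(-1/44)*183 + 76)*(-150) = (-61/44 + 76)*(-150) = (3283/44)*(-150) = -246225/22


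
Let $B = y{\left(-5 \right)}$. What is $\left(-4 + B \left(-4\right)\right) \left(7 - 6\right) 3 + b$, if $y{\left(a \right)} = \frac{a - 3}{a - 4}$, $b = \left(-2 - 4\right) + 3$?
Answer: $- \frac{77}{3} \approx -25.667$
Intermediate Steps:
$b = -3$ ($b = -6 + 3 = -3$)
$y{\left(a \right)} = \frac{-3 + a}{-4 + a}$
$B = \frac{8}{9}$ ($B = \frac{-3 - 5}{-4 - 5} = \frac{1}{-9} \left(-8\right) = \left(- \frac{1}{9}\right) \left(-8\right) = \frac{8}{9} \approx 0.88889$)
$\left(-4 + B \left(-4\right)\right) \left(7 - 6\right) 3 + b = \left(-4 + \frac{8}{9} \left(-4\right)\right) \left(7 - 6\right) 3 - 3 = \left(-4 - \frac{32}{9}\right) 1 \cdot 3 - 3 = \left(- \frac{68}{9}\right) 1 \cdot 3 - 3 = \left(- \frac{68}{9}\right) 3 - 3 = - \frac{68}{3} - 3 = - \frac{77}{3}$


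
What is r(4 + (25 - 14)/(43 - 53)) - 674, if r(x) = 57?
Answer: -617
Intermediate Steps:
r(4 + (25 - 14)/(43 - 53)) - 674 = 57 - 674 = -617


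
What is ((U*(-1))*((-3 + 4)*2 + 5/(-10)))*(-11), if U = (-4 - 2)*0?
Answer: 0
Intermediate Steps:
U = 0 (U = -6*0 = 0)
((U*(-1))*((-3 + 4)*2 + 5/(-10)))*(-11) = ((0*(-1))*((-3 + 4)*2 + 5/(-10)))*(-11) = (0*(1*2 + 5*(-⅒)))*(-11) = (0*(2 - ½))*(-11) = (0*(3/2))*(-11) = 0*(-11) = 0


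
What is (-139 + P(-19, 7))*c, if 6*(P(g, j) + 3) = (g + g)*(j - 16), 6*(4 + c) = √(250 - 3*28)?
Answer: 340 - 85*√166/6 ≈ 157.48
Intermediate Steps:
c = -4 + √166/6 (c = -4 + √(250 - 3*28)/6 = -4 + √(250 - 84)/6 = -4 + √166/6 ≈ -1.8526)
P(g, j) = -3 + g*(-16 + j)/3 (P(g, j) = -3 + ((g + g)*(j - 16))/6 = -3 + ((2*g)*(-16 + j))/6 = -3 + (2*g*(-16 + j))/6 = -3 + g*(-16 + j)/3)
(-139 + P(-19, 7))*c = (-139 + (-3 - 16/3*(-19) + (⅓)*(-19)*7))*(-4 + √166/6) = (-139 + (-3 + 304/3 - 133/3))*(-4 + √166/6) = (-139 + 54)*(-4 + √166/6) = -85*(-4 + √166/6) = 340 - 85*√166/6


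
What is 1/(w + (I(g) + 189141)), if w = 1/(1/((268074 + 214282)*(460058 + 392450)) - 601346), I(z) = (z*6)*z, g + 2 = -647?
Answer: 247280901130349407/671700733942310008307381 ≈ 3.6814e-7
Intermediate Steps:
g = -649 (g = -2 - 647 = -649)
I(z) = 6*z² (I(z) = (6*z)*z = 6*z²)
w = -411212348848/247280901130349407 (w = 1/(1/(482356*852508) - 601346) = 1/(1/411212348848 - 601346) = 1/(-247280901130349407/411212348848) = -411212348848/247280901130349407 ≈ -1.6629e-6)
1/(w + (I(g) + 189141)) = 1/(-411212348848/247280901130349407 + (6*(-649)² + 189141)) = 1/(-411212348848/247280901130349407 + (6*421201 + 189141)) = 1/(-411212348848/247280901130349407 + (2527206 + 189141)) = 1/(-411212348848/247280901130349407 + 2716347) = 1/(671700733942310008307381/247280901130349407) = 247280901130349407/671700733942310008307381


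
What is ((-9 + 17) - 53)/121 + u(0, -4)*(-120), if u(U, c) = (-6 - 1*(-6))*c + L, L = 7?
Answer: -101685/121 ≈ -840.37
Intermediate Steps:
u(U, c) = 7 (u(U, c) = (-6 - 1*(-6))*c + 7 = (-6 + 6)*c + 7 = 0*c + 7 = 0 + 7 = 7)
((-9 + 17) - 53)/121 + u(0, -4)*(-120) = ((-9 + 17) - 53)/121 + 7*(-120) = (8 - 53)*(1/121) - 840 = -45*1/121 - 840 = -45/121 - 840 = -101685/121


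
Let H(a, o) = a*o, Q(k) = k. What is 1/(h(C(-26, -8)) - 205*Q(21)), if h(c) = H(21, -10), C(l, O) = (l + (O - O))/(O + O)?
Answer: -1/4515 ≈ -0.00022148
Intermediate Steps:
C(l, O) = l/(2*O) (C(l, O) = (l + 0)/((2*O)) = l*(1/(2*O)) = l/(2*O))
h(c) = -210 (h(c) = 21*(-10) = -210)
1/(h(C(-26, -8)) - 205*Q(21)) = 1/(-210 - 205*21) = 1/(-210 - 4305) = 1/(-4515) = -1/4515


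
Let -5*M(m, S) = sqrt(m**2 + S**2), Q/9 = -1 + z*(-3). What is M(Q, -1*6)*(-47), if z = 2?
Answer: 141*sqrt(445)/5 ≈ 594.88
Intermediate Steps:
Q = -63 (Q = 9*(-1 + 2*(-3)) = 9*(-1 - 6) = 9*(-7) = -63)
M(m, S) = -sqrt(S**2 + m**2)/5 (M(m, S) = -sqrt(m**2 + S**2)/5 = -sqrt(S**2 + m**2)/5)
M(Q, -1*6)*(-47) = -sqrt((-1*6)**2 + (-63)**2)/5*(-47) = -sqrt((-6)**2 + 3969)/5*(-47) = -sqrt(36 + 3969)/5*(-47) = -3*sqrt(445)/5*(-47) = 141*sqrt(445)/5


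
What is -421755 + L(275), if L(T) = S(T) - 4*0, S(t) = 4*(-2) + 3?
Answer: -421760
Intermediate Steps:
S(t) = -5 (S(t) = -8 + 3 = -5)
L(T) = -5 (L(T) = -5 - 4*0 = -5 + 0 = -5)
-421755 + L(275) = -421755 - 5 = -421760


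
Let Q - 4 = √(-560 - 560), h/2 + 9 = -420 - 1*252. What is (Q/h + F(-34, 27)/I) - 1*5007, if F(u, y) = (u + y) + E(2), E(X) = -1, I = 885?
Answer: -335294557/66965 - 2*I*√70/681 ≈ -5007.0 - 0.024572*I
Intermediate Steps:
h = -1362 (h = -18 + 2*(-420 - 1*252) = -18 + 2*(-420 - 252) = -18 + 2*(-672) = -18 - 1344 = -1362)
Q = 4 + 4*I*√70 (Q = 4 + √(-560 - 560) = 4 + √(-1120) = 4 + 4*I*√70 ≈ 4.0 + 33.466*I)
F(u, y) = -1 + u + y (F(u, y) = (u + y) - 1 = -1 + u + y)
(Q/h + F(-34, 27)/I) - 1*5007 = ((4 + 4*I*√70)/(-1362) + (-1 - 34 + 27)/885) - 1*5007 = ((4 + 4*I*√70)*(-1/1362) - 8*1/885) - 5007 = ((-2/681 - 2*I*√70/681) - 8/885) - 5007 = (-802/66965 - 2*I*√70/681) - 5007 = -335294557/66965 - 2*I*√70/681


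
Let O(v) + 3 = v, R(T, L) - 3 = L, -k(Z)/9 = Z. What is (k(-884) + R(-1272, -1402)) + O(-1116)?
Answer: 5438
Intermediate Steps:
k(Z) = -9*Z
R(T, L) = 3 + L
O(v) = -3 + v
(k(-884) + R(-1272, -1402)) + O(-1116) = (-9*(-884) + (3 - 1402)) + (-3 - 1116) = (7956 - 1399) - 1119 = 6557 - 1119 = 5438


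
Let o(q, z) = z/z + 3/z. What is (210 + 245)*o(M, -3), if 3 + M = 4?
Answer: 0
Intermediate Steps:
M = 1 (M = -3 + 4 = 1)
o(q, z) = 1 + 3/z
(210 + 245)*o(M, -3) = (210 + 245)*((3 - 3)/(-3)) = 455*(-⅓*0) = 455*0 = 0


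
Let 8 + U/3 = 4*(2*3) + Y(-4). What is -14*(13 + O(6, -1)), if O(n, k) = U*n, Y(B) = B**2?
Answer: -8246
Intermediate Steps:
U = 96 (U = -24 + 3*(4*(2*3) + (-4)**2) = -24 + 3*(4*6 + 16) = -24 + 3*(24 + 16) = -24 + 3*40 = -24 + 120 = 96)
O(n, k) = 96*n
-14*(13 + O(6, -1)) = -14*(13 + 96*6) = -14*(13 + 576) = -14*589 = -8246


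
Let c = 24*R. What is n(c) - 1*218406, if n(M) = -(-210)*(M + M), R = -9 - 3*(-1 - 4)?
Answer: -157926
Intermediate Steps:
R = 6 (R = -9 - 3*(-5) = -9 + 15 = 6)
c = 144 (c = 24*6 = 144)
n(M) = 420*M (n(M) = -(-210)*2*M = -(-420)*M = 420*M)
n(c) - 1*218406 = 420*144 - 1*218406 = 60480 - 218406 = -157926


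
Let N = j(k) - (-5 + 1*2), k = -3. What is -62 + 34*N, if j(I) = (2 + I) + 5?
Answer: 176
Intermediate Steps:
j(I) = 7 + I
N = 7 (N = (7 - 3) - (-5 + 1*2) = 4 - (-5 + 2) = 4 - 1*(-3) = 4 + 3 = 7)
-62 + 34*N = -62 + 34*7 = -62 + 238 = 176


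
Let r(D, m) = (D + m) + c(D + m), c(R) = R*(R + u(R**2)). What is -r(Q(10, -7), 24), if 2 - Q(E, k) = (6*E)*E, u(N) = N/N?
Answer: -328328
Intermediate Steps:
u(N) = 1
Q(E, k) = 2 - 6*E**2 (Q(E, k) = 2 - 6*E*E = 2 - 6*E**2)
c(R) = R*(1 + R) (c(R) = R*(R + 1) = R*(1 + R))
r(D, m) = D + m + (D + m)*(1 + D + m) (r(D, m) = (D + m) + (D + m)*(1 + (D + m)) = (D + m) + (D + m)*(1 + D + m) = D + m + (D + m)*(1 + D + m))
-r(Q(10, -7), 24) = -((2 - 6*10**2) + 24 + ((2 - 6*10**2) + 24)*(1 + (2 - 6*10**2) + 24)) = -((2 - 6*100) + 24 + ((2 - 6*100) + 24)*(1 + (2 - 6*100) + 24)) = -((2 - 600) + 24 + ((2 - 600) + 24)*(1 + (2 - 600) + 24)) = -(-598 + 24 + (-598 + 24)*(1 - 598 + 24)) = -(-598 + 24 - 574*(-573)) = -(-598 + 24 + 328902) = -1*328328 = -328328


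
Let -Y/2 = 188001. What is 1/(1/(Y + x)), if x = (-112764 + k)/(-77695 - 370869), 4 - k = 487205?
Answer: -168660361163/448564 ≈ -3.7600e+5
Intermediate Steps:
k = -487201 (k = 4 - 1*487205 = 4 - 487205 = -487201)
x = 599965/448564 (x = (-112764 - 487201)/(-77695 - 370869) = -599965/(-448564) = -599965*(-1/448564) = 599965/448564 ≈ 1.3375)
Y = -376002 (Y = -2*188001 = -376002)
1/(1/(Y + x)) = 1/(1/(-376002 + 599965/448564)) = 1/(1/(-168660361163/448564)) = 1/(-448564/168660361163) = -168660361163/448564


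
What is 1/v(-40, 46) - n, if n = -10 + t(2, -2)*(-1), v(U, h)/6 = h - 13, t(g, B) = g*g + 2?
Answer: 3169/198 ≈ 16.005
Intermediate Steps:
t(g, B) = 2 + g**2 (t(g, B) = g**2 + 2 = 2 + g**2)
v(U, h) = -78 + 6*h (v(U, h) = 6*(h - 13) = 6*(-13 + h) = -78 + 6*h)
n = -16 (n = -10 + (2 + 2**2)*(-1) = -10 + (2 + 4)*(-1) = -10 + 6*(-1) = -10 - 6 = -16)
1/v(-40, 46) - n = 1/(-78 + 6*46) - 1*(-16) = 1/(-78 + 276) + 16 = 1/198 + 16 = 3169/198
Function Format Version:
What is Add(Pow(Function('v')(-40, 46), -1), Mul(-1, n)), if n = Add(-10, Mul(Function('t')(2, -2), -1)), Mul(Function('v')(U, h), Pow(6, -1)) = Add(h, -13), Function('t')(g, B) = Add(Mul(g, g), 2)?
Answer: Rational(3169, 198) ≈ 16.005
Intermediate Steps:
Function('t')(g, B) = Add(2, Pow(g, 2)) (Function('t')(g, B) = Add(Pow(g, 2), 2) = Add(2, Pow(g, 2)))
Function('v')(U, h) = Add(-78, Mul(6, h)) (Function('v')(U, h) = Mul(6, Add(h, -13)) = Mul(6, Add(-13, h)) = Add(-78, Mul(6, h)))
n = -16 (n = Add(-10, Mul(Add(2, Pow(2, 2)), -1)) = Add(-10, Mul(Add(2, 4), -1)) = Add(-10, Mul(6, -1)) = Add(-10, -6) = -16)
Add(Pow(Function('v')(-40, 46), -1), Mul(-1, n)) = Add(Pow(Add(-78, Mul(6, 46)), -1), Mul(-1, -16)) = Add(Pow(Add(-78, 276), -1), 16) = Add(Pow(198, -1), 16) = Add(Rational(1, 198), 16) = Rational(3169, 198)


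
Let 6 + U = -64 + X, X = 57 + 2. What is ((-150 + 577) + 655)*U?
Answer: -11902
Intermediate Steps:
X = 59
U = -11 (U = -6 + (-64 + 59) = -6 - 5 = -11)
((-150 + 577) + 655)*U = ((-150 + 577) + 655)*(-11) = (427 + 655)*(-11) = 1082*(-11) = -11902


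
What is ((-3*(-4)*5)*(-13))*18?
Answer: -14040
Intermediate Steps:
((-3*(-4)*5)*(-13))*18 = ((12*5)*(-13))*18 = (60*(-13))*18 = -780*18 = -14040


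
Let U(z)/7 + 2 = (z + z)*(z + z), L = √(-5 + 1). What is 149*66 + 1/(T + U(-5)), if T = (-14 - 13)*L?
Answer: 2328258847/236756 + 27*I/236756 ≈ 9834.0 + 0.00011404*I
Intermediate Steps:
L = 2*I (L = √(-4) = 2*I ≈ 2.0*I)
U(z) = -14 + 28*z² (U(z) = -14 + 7*((z + z)*(z + z)) = -14 + 7*((2*z)*(2*z)) = -14 + 7*(4*z²) = -14 + 28*z²)
T = -54*I (T = (-14 - 13)*(2*I) = -54*I ≈ -54.0*I)
149*66 + 1/(T + U(-5)) = 149*66 + 1/(-54*I + (-14 + 28*(-5)²)) = 9834 + 1/(-54*I + (-14 + 28*25)) = 9834 + 1/(-54*I + (-14 + 700)) = 9834 + 1/(-54*I + 686) = 9834 + 1/(686 - 54*I) = 9834 + (686 + 54*I)/473512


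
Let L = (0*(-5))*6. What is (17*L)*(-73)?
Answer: 0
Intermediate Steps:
L = 0 (L = 0*6 = 0)
(17*L)*(-73) = (17*0)*(-73) = 0*(-73) = 0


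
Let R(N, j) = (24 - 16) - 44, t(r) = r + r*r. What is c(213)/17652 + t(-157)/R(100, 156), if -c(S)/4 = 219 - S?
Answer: -3002317/4413 ≈ -680.33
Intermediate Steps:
t(r) = r + r²
c(S) = -876 + 4*S (c(S) = -4*(219 - S) = -876 + 4*S)
R(N, j) = -36 (R(N, j) = 8 - 44 = -36)
c(213)/17652 + t(-157)/R(100, 156) = (-876 + 4*213)/17652 - 157*(1 - 157)/(-36) = (-876 + 852)*(1/17652) - 157*(-156)*(-1/36) = -24*1/17652 + 24492*(-1/36) = -2/1471 - 2041/3 = -3002317/4413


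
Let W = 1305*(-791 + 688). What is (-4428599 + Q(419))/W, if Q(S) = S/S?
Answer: 4428598/134415 ≈ 32.947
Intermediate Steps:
Q(S) = 1
W = -134415 (W = 1305*(-103) = -134415)
(-4428599 + Q(419))/W = (-4428599 + 1)/(-134415) = -4428598*(-1/134415) = 4428598/134415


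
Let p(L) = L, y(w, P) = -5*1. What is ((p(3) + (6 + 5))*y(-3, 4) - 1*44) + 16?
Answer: -98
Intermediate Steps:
y(w, P) = -5
((p(3) + (6 + 5))*y(-3, 4) - 1*44) + 16 = ((3 + (6 + 5))*(-5) - 1*44) + 16 = ((3 + 11)*(-5) - 44) + 16 = (14*(-5) - 44) + 16 = (-70 - 44) + 16 = -114 + 16 = -98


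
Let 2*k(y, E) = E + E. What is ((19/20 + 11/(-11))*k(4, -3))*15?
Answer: 9/4 ≈ 2.2500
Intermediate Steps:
k(y, E) = E (k(y, E) = (E + E)/2 = (2*E)/2 = E)
((19/20 + 11/(-11))*k(4, -3))*15 = ((19/20 + 11/(-11))*(-3))*15 = ((19*(1/20) + 11*(-1/11))*(-3))*15 = ((19/20 - 1)*(-3))*15 = -1/20*(-3)*15 = (3/20)*15 = 9/4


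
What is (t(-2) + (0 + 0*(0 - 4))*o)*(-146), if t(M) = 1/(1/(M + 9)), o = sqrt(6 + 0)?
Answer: -1022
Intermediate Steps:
o = sqrt(6) ≈ 2.4495
t(M) = 9 + M (t(M) = 1/(1/(9 + M)) = 9 + M)
(t(-2) + (0 + 0*(0 - 4))*o)*(-146) = ((9 - 2) + (0 + 0*(0 - 4))*sqrt(6))*(-146) = (7 + (0 + 0*(-4))*sqrt(6))*(-146) = (7 + (0 + 0)*sqrt(6))*(-146) = (7 + 0*sqrt(6))*(-146) = (7 + 0)*(-146) = 7*(-146) = -1022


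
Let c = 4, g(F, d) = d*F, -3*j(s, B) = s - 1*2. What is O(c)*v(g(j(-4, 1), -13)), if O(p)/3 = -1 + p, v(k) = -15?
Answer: -135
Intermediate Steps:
j(s, B) = ⅔ - s/3 (j(s, B) = -(s - 1*2)/3 = -(s - 2)/3 = -(-2 + s)/3 = ⅔ - s/3)
g(F, d) = F*d
O(p) = -3 + 3*p (O(p) = 3*(-1 + p) = -3 + 3*p)
O(c)*v(g(j(-4, 1), -13)) = (-3 + 3*4)*(-15) = (-3 + 12)*(-15) = 9*(-15) = -135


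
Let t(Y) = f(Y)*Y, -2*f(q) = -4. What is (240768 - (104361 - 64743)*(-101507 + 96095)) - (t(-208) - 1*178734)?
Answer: 214832534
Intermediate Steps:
f(q) = 2 (f(q) = -1/2*(-4) = 2)
t(Y) = 2*Y
(240768 - (104361 - 64743)*(-101507 + 96095)) - (t(-208) - 1*178734) = (240768 - (104361 - 64743)*(-101507 + 96095)) - (2*(-208) - 1*178734) = (240768 - 39618*(-5412)) - (-416 - 178734) = (240768 - 1*(-214412616)) - 1*(-179150) = (240768 + 214412616) + 179150 = 214653384 + 179150 = 214832534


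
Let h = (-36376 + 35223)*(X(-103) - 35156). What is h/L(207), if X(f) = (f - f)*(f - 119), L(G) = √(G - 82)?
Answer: 40534868*√5/25 ≈ 3.6255e+6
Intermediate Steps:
L(G) = √(-82 + G)
X(f) = 0 (X(f) = 0*(-119 + f) = 0)
h = 40534868 (h = (-36376 + 35223)*(0 - 35156) = -1153*(-35156) = 40534868)
h/L(207) = 40534868/(√(-82 + 207)) = 40534868/(√125) = 40534868/((5*√5)) = 40534868*(√5/25) = 40534868*√5/25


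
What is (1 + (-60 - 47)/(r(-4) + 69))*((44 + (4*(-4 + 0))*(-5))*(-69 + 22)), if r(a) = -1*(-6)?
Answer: 186496/75 ≈ 2486.6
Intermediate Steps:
r(a) = 6
(1 + (-60 - 47)/(r(-4) + 69))*((44 + (4*(-4 + 0))*(-5))*(-69 + 22)) = (1 + (-60 - 47)/(6 + 69))*((44 + (4*(-4 + 0))*(-5))*(-69 + 22)) = (1 - 107/75)*((44 + (4*(-4))*(-5))*(-47)) = (1 - 107*1/75)*((44 - 16*(-5))*(-47)) = (1 - 107/75)*((44 + 80)*(-47)) = -3968*(-47)/75 = -32/75*(-5828) = 186496/75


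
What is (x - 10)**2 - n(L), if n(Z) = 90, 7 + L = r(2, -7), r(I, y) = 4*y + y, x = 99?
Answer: 7831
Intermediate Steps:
r(I, y) = 5*y
L = -42 (L = -7 + 5*(-7) = -7 - 35 = -42)
(x - 10)**2 - n(L) = (99 - 10)**2 - 1*90 = 89**2 - 90 = 7921 - 90 = 7831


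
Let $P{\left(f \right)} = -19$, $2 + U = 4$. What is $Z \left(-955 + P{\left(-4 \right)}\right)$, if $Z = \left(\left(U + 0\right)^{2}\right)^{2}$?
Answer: $-15584$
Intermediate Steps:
$U = 2$ ($U = -2 + 4 = 2$)
$Z = 16$ ($Z = \left(\left(2 + 0\right)^{2}\right)^{2} = \left(2^{2}\right)^{2} = 4^{2} = 16$)
$Z \left(-955 + P{\left(-4 \right)}\right) = 16 \left(-955 - 19\right) = 16 \left(-974\right) = -15584$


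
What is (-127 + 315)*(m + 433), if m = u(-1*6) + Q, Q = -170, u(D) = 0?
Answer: 49444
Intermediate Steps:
m = -170 (m = 0 - 170 = -170)
(-127 + 315)*(m + 433) = (-127 + 315)*(-170 + 433) = 188*263 = 49444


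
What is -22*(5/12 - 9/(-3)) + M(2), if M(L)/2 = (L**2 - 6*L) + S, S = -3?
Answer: -583/6 ≈ -97.167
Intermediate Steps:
M(L) = -6 - 12*L + 2*L**2 (M(L) = 2*((L**2 - 6*L) - 3) = 2*(-3 + L**2 - 6*L) = -6 - 12*L + 2*L**2)
-22*(5/12 - 9/(-3)) + M(2) = -22*(5/12 - 9/(-3)) + (-6 - 12*2 + 2*2**2) = -22*(5*(1/12) - 9*(-1/3)) + (-6 - 24 + 2*4) = -22*(5/12 + 3) + (-6 - 24 + 8) = -22*41/12 - 22 = -451/6 - 22 = -583/6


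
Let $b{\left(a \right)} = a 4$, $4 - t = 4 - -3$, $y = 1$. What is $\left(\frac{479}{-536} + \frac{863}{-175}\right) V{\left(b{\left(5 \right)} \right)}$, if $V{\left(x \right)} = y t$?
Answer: $\frac{1639179}{93800} \approx 17.475$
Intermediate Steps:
$t = -3$ ($t = 4 - \left(4 - -3\right) = 4 - \left(4 + 3\right) = 4 - 7 = -3$)
$b{\left(a \right)} = 4 a$
$V{\left(x \right)} = -3$ ($V{\left(x \right)} = 1 \left(-3\right) = -3$)
$\left(\frac{479}{-536} + \frac{863}{-175}\right) V{\left(b{\left(5 \right)} \right)} = \left(\frac{479}{-536} + \frac{863}{-175}\right) \left(-3\right) = \left(479 \left(- \frac{1}{536}\right) + 863 \left(- \frac{1}{175}\right)\right) \left(-3\right) = \left(- \frac{479}{536} - \frac{863}{175}\right) \left(-3\right) = \left(- \frac{546393}{93800}\right) \left(-3\right) = \frac{1639179}{93800}$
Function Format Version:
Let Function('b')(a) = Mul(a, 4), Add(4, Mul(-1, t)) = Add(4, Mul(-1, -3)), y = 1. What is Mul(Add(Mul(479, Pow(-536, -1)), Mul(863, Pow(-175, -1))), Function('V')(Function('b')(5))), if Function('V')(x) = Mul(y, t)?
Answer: Rational(1639179, 93800) ≈ 17.475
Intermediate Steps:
t = -3 (t = Add(4, Mul(-1, Add(4, Mul(-1, -3)))) = Add(4, Mul(-1, Add(4, 3))) = Add(4, Mul(-1, 7)) = Add(4, -7) = -3)
Function('b')(a) = Mul(4, a)
Function('V')(x) = -3 (Function('V')(x) = Mul(1, -3) = -3)
Mul(Add(Mul(479, Pow(-536, -1)), Mul(863, Pow(-175, -1))), Function('V')(Function('b')(5))) = Mul(Add(Mul(479, Pow(-536, -1)), Mul(863, Pow(-175, -1))), -3) = Mul(Add(Mul(479, Rational(-1, 536)), Mul(863, Rational(-1, 175))), -3) = Mul(Add(Rational(-479, 536), Rational(-863, 175)), -3) = Mul(Rational(-546393, 93800), -3) = Rational(1639179, 93800)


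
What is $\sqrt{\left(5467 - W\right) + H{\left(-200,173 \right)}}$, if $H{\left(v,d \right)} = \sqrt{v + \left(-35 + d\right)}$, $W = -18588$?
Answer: $\sqrt{24055 + i \sqrt{62}} \approx 155.1 + 0.025 i$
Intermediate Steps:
$H{\left(v,d \right)} = \sqrt{-35 + d + v}$
$\sqrt{\left(5467 - W\right) + H{\left(-200,173 \right)}} = \sqrt{\left(5467 - -18588\right) + \sqrt{-35 + 173 - 200}} = \sqrt{\left(5467 + 18588\right) + \sqrt{-62}} = \sqrt{24055 + i \sqrt{62}}$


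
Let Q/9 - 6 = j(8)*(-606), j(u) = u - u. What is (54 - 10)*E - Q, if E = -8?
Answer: -406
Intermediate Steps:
j(u) = 0
Q = 54 (Q = 54 + 9*(0*(-606)) = 54 + 9*0 = 54 + 0 = 54)
(54 - 10)*E - Q = (54 - 10)*(-8) - 1*54 = 44*(-8) - 54 = -352 - 54 = -406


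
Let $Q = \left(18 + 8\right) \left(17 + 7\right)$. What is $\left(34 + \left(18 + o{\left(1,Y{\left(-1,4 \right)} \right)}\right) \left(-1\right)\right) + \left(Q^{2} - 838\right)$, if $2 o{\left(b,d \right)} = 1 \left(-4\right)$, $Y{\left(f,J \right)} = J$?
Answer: $388556$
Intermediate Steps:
$Q = 624$ ($Q = 26 \cdot 24 = 624$)
$o{\left(b,d \right)} = -2$ ($o{\left(b,d \right)} = \frac{1 \left(-4\right)}{2} = \frac{1}{2} \left(-4\right) = -2$)
$\left(34 + \left(18 + o{\left(1,Y{\left(-1,4 \right)} \right)}\right) \left(-1\right)\right) + \left(Q^{2} - 838\right) = \left(34 + \left(18 - 2\right) \left(-1\right)\right) + \left(624^{2} - 838\right) = \left(34 + 16 \left(-1\right)\right) + \left(389376 - 838\right) = \left(34 - 16\right) + 388538 = 18 + 388538 = 388556$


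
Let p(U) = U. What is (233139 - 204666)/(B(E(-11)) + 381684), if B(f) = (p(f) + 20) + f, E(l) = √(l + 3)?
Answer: 452844083/6070747652 - 9491*I*√2/12141495304 ≈ 0.074594 - 1.1055e-6*I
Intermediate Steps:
E(l) = √(3 + l)
B(f) = 20 + 2*f (B(f) = (f + 20) + f = (20 + f) + f = 20 + 2*f)
(233139 - 204666)/(B(E(-11)) + 381684) = (233139 - 204666)/((20 + 2*√(3 - 11)) + 381684) = 28473/((20 + 2*√(-8)) + 381684) = 28473/((20 + 2*(2*I*√2)) + 381684) = 28473/((20 + 4*I*√2) + 381684) = 28473/(381704 + 4*I*√2)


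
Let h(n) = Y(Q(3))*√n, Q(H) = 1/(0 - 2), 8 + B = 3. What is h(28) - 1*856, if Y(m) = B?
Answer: -856 - 10*√7 ≈ -882.46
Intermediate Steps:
B = -5 (B = -8 + 3 = -5)
Q(H) = -½ (Q(H) = 1/(-2) = -½)
Y(m) = -5
h(n) = -5*√n
h(28) - 1*856 = -10*√7 - 1*856 = -10*√7 - 856 = -856 - 10*√7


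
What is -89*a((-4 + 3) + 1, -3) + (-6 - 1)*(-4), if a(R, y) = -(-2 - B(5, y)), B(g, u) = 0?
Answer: -150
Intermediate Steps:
a(R, y) = 2 (a(R, y) = -(-2 - 1*0) = -(-2 + 0) = -1*(-2) = 2)
-89*a((-4 + 3) + 1, -3) + (-6 - 1)*(-4) = -89*2 + (-6 - 1)*(-4) = -178 - 7*(-4) = -178 + 28 = -150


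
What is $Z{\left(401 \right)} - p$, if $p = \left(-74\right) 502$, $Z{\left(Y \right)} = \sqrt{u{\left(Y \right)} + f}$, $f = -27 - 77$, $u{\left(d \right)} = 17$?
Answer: $37148 + i \sqrt{87} \approx 37148.0 + 9.3274 i$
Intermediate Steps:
$f = -104$
$Z{\left(Y \right)} = i \sqrt{87}$ ($Z{\left(Y \right)} = \sqrt{17 - 104} = \sqrt{-87} = i \sqrt{87}$)
$p = -37148$
$Z{\left(401 \right)} - p = i \sqrt{87} - -37148 = i \sqrt{87} + 37148 = 37148 + i \sqrt{87}$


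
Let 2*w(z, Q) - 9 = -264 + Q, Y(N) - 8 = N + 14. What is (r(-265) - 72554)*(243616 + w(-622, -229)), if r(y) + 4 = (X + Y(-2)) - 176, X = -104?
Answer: -17722007932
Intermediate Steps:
Y(N) = 22 + N (Y(N) = 8 + (N + 14) = 8 + (14 + N) = 22 + N)
r(y) = -264 (r(y) = -4 + ((-104 + (22 - 2)) - 176) = -4 + ((-104 + 20) - 176) = -4 + (-84 - 176) = -4 - 260 = -264)
w(z, Q) = -255/2 + Q/2 (w(z, Q) = 9/2 + (-264 + Q)/2 = 9/2 + (-132 + Q/2) = -255/2 + Q/2)
(r(-265) - 72554)*(243616 + w(-622, -229)) = (-264 - 72554)*(243616 + (-255/2 + (½)*(-229))) = -72818*(243616 + (-255/2 - 229/2)) = -72818*(243616 - 242) = -72818*243374 = -17722007932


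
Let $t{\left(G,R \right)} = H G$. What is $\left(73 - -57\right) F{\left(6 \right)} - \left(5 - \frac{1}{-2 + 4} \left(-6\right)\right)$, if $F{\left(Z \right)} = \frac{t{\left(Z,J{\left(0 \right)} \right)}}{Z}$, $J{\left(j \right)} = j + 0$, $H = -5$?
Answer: $-658$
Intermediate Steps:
$J{\left(j \right)} = j$
$t{\left(G,R \right)} = - 5 G$
$F{\left(Z \right)} = -5$ ($F{\left(Z \right)} = \frac{\left(-5\right) Z}{Z} = -5$)
$\left(73 - -57\right) F{\left(6 \right)} - \left(5 - \frac{1}{-2 + 4} \left(-6\right)\right) = \left(73 - -57\right) \left(-5\right) - \left(5 - \frac{1}{-2 + 4} \left(-6\right)\right) = \left(73 + 57\right) \left(-5\right) - \left(5 - \frac{1}{2} \left(-6\right)\right) = 130 \left(-5\right) + \left(\frac{1}{2} \left(-6\right) - 5\right) = -650 - 8 = -658$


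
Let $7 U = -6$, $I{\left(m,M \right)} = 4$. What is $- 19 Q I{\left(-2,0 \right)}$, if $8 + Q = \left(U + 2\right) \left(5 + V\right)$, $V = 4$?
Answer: $- \frac{1216}{7} \approx -173.71$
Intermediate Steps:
$U = - \frac{6}{7}$ ($U = \frac{1}{7} \left(-6\right) = - \frac{6}{7} \approx -0.85714$)
$Q = \frac{16}{7}$ ($Q = -8 + \left(- \frac{6}{7} + 2\right) \left(5 + 4\right) = -8 + \frac{8}{7} \cdot 9 = -8 + \frac{72}{7} = \frac{16}{7} \approx 2.2857$)
$- 19 Q I{\left(-2,0 \right)} = \left(-19\right) \frac{16}{7} \cdot 4 = \left(- \frac{304}{7}\right) 4 = - \frac{1216}{7}$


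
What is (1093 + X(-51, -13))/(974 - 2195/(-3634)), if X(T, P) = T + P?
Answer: 3739386/3541711 ≈ 1.0558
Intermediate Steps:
X(T, P) = P + T
(1093 + X(-51, -13))/(974 - 2195/(-3634)) = (1093 + (-13 - 51))/(974 - 2195/(-3634)) = (1093 - 64)/(974 - 2195*(-1/3634)) = 1029/(974 + 2195/3634) = 1029/(3541711/3634) = 1029*(3634/3541711) = 3739386/3541711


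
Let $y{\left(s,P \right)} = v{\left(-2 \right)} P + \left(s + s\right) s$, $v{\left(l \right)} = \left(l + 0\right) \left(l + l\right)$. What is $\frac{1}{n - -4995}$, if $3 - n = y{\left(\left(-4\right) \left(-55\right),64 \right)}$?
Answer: $- \frac{1}{92314} \approx -1.0833 \cdot 10^{-5}$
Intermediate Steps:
$v{\left(l \right)} = 2 l^{2}$ ($v{\left(l \right)} = l 2 l = 2 l^{2}$)
$y{\left(s,P \right)} = 2 s^{2} + 8 P$ ($y{\left(s,P \right)} = 2 \left(-2\right)^{2} P + \left(s + s\right) s = 2 \cdot 4 P + 2 s s = 8 P + 2 s^{2} = 2 s^{2} + 8 P$)
$n = -97309$ ($n = 3 - \left(2 \left(\left(-4\right) \left(-55\right)\right)^{2} + 8 \cdot 64\right) = 3 - \left(2 \cdot 220^{2} + 512\right) = 3 - \left(2 \cdot 48400 + 512\right) = 3 - \left(96800 + 512\right) = 3 - 97312 = -97309$)
$\frac{1}{n - -4995} = \frac{1}{-97309 - -4995} = \frac{1}{-97309 + 4995} = \frac{1}{-92314} = - \frac{1}{92314}$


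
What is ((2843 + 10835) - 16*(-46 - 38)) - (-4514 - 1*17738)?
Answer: 37274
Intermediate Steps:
((2843 + 10835) - 16*(-46 - 38)) - (-4514 - 1*17738) = (13678 - 16*(-84)) - (-4514 - 17738) = (13678 + 1344) - 1*(-22252) = 15022 + 22252 = 37274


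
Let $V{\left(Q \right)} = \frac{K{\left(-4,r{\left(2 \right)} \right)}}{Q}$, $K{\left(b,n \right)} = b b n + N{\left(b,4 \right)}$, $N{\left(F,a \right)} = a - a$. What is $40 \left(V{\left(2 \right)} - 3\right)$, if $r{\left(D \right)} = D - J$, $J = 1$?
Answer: $200$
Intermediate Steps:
$N{\left(F,a \right)} = 0$
$r{\left(D \right)} = -1 + D$ ($r{\left(D \right)} = D - 1 = -1 + D$)
$K{\left(b,n \right)} = n b^{2}$ ($K{\left(b,n \right)} = b b n + 0 = b^{2} n + 0 = n b^{2} + 0 = n b^{2}$)
$V{\left(Q \right)} = \frac{16}{Q}$ ($V{\left(Q \right)} = \frac{\left(-1 + 2\right) \left(-4\right)^{2}}{Q} = \frac{1 \cdot 16}{Q} = \frac{16}{Q}$)
$40 \left(V{\left(2 \right)} - 3\right) = 40 \left(\frac{16}{2} - 3\right) = 40 \left(16 \cdot \frac{1}{2} - 3\right) = 40 \left(8 - 3\right) = 40 \cdot 5 = 200$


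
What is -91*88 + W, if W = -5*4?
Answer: -8028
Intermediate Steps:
W = -20
-91*88 + W = -91*88 - 20 = -8008 - 20 = -8028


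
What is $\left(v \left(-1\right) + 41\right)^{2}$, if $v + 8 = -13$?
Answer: $3844$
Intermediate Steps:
$v = -21$ ($v = -8 - 13 = -21$)
$\left(v \left(-1\right) + 41\right)^{2} = \left(\left(-21\right) \left(-1\right) + 41\right)^{2} = \left(21 + 41\right)^{2} = 62^{2} = 3844$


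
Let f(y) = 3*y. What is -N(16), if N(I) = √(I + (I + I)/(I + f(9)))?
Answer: -12*√215/43 ≈ -4.0920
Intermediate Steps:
N(I) = √(I + 2*I/(27 + I)) (N(I) = √(I + (I + I)/(I + 3*9)) = √(I + (2*I)/(I + 27)) = √(I + (2*I)/(27 + I)) = √(I + 2*I/(27 + I)))
-N(16) = -√(16*(29 + 16)/(27 + 16)) = -√(16*45/43) = -√(16*(1/43)*45) = -√(720/43) = -12*√215/43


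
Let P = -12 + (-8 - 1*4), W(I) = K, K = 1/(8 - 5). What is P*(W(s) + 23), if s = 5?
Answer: -560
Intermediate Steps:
K = 1/3 ≈ 0.33333
W(I) = 1/3
P = -24 (P = -12 + (-8 - 4) = -12 - 12 = -24)
P*(W(s) + 23) = -24*(1/3 + 23) = -24*70/3 = -560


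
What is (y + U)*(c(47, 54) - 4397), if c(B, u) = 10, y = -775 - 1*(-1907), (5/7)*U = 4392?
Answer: -159704348/5 ≈ -3.1941e+7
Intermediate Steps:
U = 30744/5 (U = (7/5)*4392 = 30744/5 ≈ 6148.8)
y = 1132 (y = -775 + 1907 = 1132)
(y + U)*(c(47, 54) - 4397) = (1132 + 30744/5)*(10 - 4397) = (36404/5)*(-4387) = -159704348/5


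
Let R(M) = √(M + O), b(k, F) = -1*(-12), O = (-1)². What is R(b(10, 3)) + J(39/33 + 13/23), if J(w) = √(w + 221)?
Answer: √13 + 17*√49335/253 ≈ 18.530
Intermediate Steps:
O = 1
b(k, F) = 12
J(w) = √(221 + w)
R(M) = √(1 + M) (R(M) = √(M + 1) = √(1 + M))
R(b(10, 3)) + J(39/33 + 13/23) = √(1 + 12) + √(221 + (39/33 + 13/23)) = √13 + √(221 + (39*(1/33) + 13*(1/23))) = √13 + √(221 + (13/11 + 13/23)) = √13 + √(221 + 442/253) = √13 + √(56355/253) = √13 + 17*√49335/253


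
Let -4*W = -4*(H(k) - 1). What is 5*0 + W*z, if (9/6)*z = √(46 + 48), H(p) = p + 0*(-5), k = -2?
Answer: -2*√94 ≈ -19.391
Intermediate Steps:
H(p) = p (H(p) = p + 0 = p)
z = 2*√94/3 (z = 2*√(46 + 48)/3 = 2*√94/3 ≈ 6.4636)
W = -3 (W = -(-1)*(-2 - 1) = -(-1)*(-3) = -¼*12 = -3)
5*0 + W*z = 5*0 - 2*√94 = 0 - 2*√94 = -2*√94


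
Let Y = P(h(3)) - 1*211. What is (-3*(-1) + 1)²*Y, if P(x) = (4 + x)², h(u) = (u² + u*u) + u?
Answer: 6624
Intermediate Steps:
h(u) = u + 2*u² (h(u) = (u² + u²) + u = 2*u² + u = u + 2*u²)
Y = 414 (Y = (4 + 3*(1 + 2*3))² - 1*211 = (4 + 3*(1 + 6))² - 211 = (4 + 3*7)² - 211 = (4 + 21)² - 211 = 25² - 211 = 625 - 211 = 414)
(-3*(-1) + 1)²*Y = (-3*(-1) + 1)²*414 = (3 + 1)²*414 = 4²*414 = 16*414 = 6624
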